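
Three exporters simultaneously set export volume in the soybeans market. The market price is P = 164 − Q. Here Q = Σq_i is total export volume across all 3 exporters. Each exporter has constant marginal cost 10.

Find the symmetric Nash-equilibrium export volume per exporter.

38.5

A representative exporter's profit is π_i = q_i(164 − Q) − 10q_i, with Q = q_i + Σ_{j≠i} q_j.
First-order condition: 154 − 2q_i − Σ_{j≠i} q_j = 0.
With identical exporters, set every q_j = q: then 154 − 2q − 2q = 0, i.e. q = 154/4 = 38.5.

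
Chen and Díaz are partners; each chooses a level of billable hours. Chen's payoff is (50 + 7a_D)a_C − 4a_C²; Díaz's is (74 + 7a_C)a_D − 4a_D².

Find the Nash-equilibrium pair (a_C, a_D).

Expanding Chen's payoff: 50a_C + 7a_Da_C − 4a_C².
∂π/∂a_C = 50 + 7a_D − 8a_C = 0, so a_C = 6.25 + 0.875a_D.
Likewise for Díaz: a_D = 9.25 + 0.875a_C.
Substituting the second reaction function into the first: a_C = 6.25 + 0.875(9.25 + 0.875a_C), which gives (15/64)a_C = 459/32 ⇒ a_C = 61.2.
Then a_D = 9.25 + 0.875·61.2 = 62.8.

61.2, 62.8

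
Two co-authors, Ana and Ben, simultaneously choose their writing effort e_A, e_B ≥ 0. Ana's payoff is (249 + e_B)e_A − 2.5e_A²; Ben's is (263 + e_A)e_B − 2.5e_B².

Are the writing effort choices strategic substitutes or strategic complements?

Expanding Ana's payoff: 249e_A + e_Be_A − 2.5e_A².
∂π/∂e_A = 249 + e_B − 5e_A = 0, so e_A = 49.8 + 0.2e_B.
The best-response slope de_A/de_B = 0.2 > 0: the reaction function is upward-sloping, so the choices are strategic complements.

strategic complements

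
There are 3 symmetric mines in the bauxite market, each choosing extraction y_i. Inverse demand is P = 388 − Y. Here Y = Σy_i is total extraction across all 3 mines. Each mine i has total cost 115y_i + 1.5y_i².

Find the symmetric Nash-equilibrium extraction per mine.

A representative mine's profit is π_i = y_i(388 − Y) − 115y_i − 1.5y_i², with Y = y_i + Σ_{j≠i} y_j.
First-order condition: 273 − 5y_i − Σ_{j≠i} y_j = 0.
Imposing symmetry (y_j = y for all j) turns Σ_{j≠i} y_j into 2y, so 273 = 7y and y = 39.

39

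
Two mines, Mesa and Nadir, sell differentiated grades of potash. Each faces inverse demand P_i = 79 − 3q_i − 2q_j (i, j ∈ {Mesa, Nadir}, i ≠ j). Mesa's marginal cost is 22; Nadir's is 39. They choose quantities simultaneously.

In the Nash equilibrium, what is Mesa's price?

46.5625

Mine Mesa's profit: π = q_{Mesa}(79 − 3q_{Mesa} − 2q_{Nadir}) − 22q_{Mesa}.
∂π/∂q_{Mesa} = 57 − 6q_{Mesa} − 2q_{Nadir} = 0 ⇒ q_{Mesa} = 9.5 − (1/3)q_{Nadir}.
Similarly q_{Nadir} = 20/3 − (1/3)q_{Mesa}.
Plugging q_{Nadir} into Mesa's best response: q_{Mesa} = 9.5 − (1/3)(20/3 − (1/3)q_{Mesa}) ⇒ (8/9)q_{Mesa} = 131/18, so q_{Mesa} = 8.1875.
Then q_{Nadir} = 20/3 − (1/3)·8.1875 = 3.9375.
P_{Mesa} = 79 − 3·8.1875 − 2·3.9375 = 46.5625.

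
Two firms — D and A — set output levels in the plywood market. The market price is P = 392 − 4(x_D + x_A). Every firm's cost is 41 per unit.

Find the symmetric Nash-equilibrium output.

Firm D's profit: π = x_D(392 − 4(x_D + x_A)) − 41x_D.
∂π/∂x_D = 351 − 8x_D − 4x_A = 0, so x_D = 43.875 − 0.5x_A.
By symmetry x_A = x_D; substituting into the reaction function, 1.5x_D = 43.875 and x_D = 29.25.

29.25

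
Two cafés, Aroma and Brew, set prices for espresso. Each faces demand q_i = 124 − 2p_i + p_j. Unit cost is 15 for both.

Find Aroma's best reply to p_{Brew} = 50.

51

Aroma's profit: π = (p_{Aroma} − 15)(124 − 2p_{Aroma} + p_{Brew}).
∂π/∂p_{Aroma} = 154 − 4p_{Aroma} + p_{Brew} = 0 ⇒ p_{Aroma} = 38.5 + 0.25p_{Brew}.
At p_{Brew} = 50: p_{Aroma} = 38.5 + 0.25·50 = 51.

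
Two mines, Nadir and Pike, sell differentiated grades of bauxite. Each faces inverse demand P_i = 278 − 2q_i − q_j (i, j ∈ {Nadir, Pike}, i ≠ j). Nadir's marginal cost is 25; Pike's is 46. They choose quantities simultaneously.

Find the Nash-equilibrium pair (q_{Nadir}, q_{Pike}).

Mine Nadir's profit: π = q_{Nadir}(278 − 2q_{Nadir} − q_{Pike}) − 25q_{Nadir}.
∂π/∂q_{Nadir} = 253 − 4q_{Nadir} − q_{Pike} = 0 ⇒ q_{Nadir} = 63.25 − 0.25q_{Pike}.
Similarly q_{Pike} = 58 − 0.25q_{Nadir}.
Plugging q_{Pike} into Nadir's best response: q_{Nadir} = 63.25 − 0.25(58 − 0.25q_{Nadir}) ⇒ 0.9375q_{Nadir} = 48.75, so q_{Nadir} = 52.
Then q_{Pike} = 58 − 0.25·52 = 45.

52, 45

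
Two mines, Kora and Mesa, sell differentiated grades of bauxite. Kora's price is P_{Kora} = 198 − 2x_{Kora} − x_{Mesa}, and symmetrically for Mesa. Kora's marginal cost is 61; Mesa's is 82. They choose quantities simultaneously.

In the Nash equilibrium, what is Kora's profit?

1658.88

Mine Kora's profit: π = x_{Kora}(198 − 2x_{Kora} − x_{Mesa}) − 61x_{Kora}.
∂π/∂x_{Kora} = 137 − 4x_{Kora} − x_{Mesa} = 0 ⇒ x_{Kora} = 34.25 − 0.25x_{Mesa}.
Similarly x_{Mesa} = 29 − 0.25x_{Kora}.
Substituting the second reaction function into the first: x_{Kora} = 34.25 − 0.25(29 − 0.25x_{Kora}), which gives 0.9375x_{Kora} = 27 ⇒ x_{Kora} = 28.8.
Then x_{Mesa} = 29 − 0.25·28.8 = 21.8.
P_{Kora} = 198 − 2·28.8 − 21.8 = 118.6.
Profit = (118.6 − 61)·28.8 = 1658.88.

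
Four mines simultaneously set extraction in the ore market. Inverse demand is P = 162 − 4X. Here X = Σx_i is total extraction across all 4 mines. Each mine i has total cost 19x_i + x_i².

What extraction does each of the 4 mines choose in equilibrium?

A representative mine's profit is π_i = x_i(162 − 4X) − 19x_i − x_i², with X = x_i + Σ_{j≠i} x_j.
First-order condition: 143 − 10x_i − 4Σ_{j≠i} x_j = 0.
With identical mines, set every x_j = x: then 143 − 10x − 12x = 0, i.e. x = 143/22 = 6.5.

6.5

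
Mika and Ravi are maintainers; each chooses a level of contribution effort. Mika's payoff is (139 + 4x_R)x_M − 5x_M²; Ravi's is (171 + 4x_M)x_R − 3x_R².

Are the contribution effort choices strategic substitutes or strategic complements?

Expanding Mika's payoff: 139x_M + 4x_Rx_M − 5x_M².
∂π/∂x_M = 139 + 4x_R − 10x_M = 0, so x_M = 13.9 + 0.4x_R.
The best-response slope dx_M/dx_R = 0.4 > 0: the reaction function is upward-sloping, so the choices are strategic complements.

strategic complements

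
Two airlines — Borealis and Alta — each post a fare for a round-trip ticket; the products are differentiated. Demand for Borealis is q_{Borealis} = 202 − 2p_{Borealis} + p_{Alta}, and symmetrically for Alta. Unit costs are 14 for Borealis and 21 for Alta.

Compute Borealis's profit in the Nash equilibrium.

Borealis's profit: π = (p_{Borealis} − 14)(202 − 2p_{Borealis} + p_{Alta}).
∂π/∂p_{Borealis} = 230 − 4p_{Borealis} + p_{Alta} = 0 ⇒ p_{Borealis} = 57.5 + 0.25p_{Alta}.
Similarly p_{Alta} = 61 + 0.25p_{Borealis}.
Substituting the second reaction function into the first: p_{Borealis} = 57.5 + 0.25(61 + 0.25p_{Borealis}), which gives 0.9375p_{Borealis} = 72.75 ⇒ p_{Borealis} = 77.6.
Then p_{Alta} = 61 + 0.25·77.6 = 80.4.
q_{Borealis} = 202 − 2·77.6 + 80.4 = 127.2.
Profit = (77.6 − 14)·127.2 = 8089.92.

8089.92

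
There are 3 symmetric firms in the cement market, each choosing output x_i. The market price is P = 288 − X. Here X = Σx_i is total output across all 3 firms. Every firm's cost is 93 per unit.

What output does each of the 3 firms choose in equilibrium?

A representative firm's profit is π_i = x_i(288 − X) − 93x_i, with X = x_i + Σ_{j≠i} x_j.
First-order condition: 195 − 2x_i − Σ_{j≠i} x_j = 0.
With identical firms, set every x_j = x: then 195 − 2x − 2x = 0, i.e. x = 195/4 = 48.75.

48.75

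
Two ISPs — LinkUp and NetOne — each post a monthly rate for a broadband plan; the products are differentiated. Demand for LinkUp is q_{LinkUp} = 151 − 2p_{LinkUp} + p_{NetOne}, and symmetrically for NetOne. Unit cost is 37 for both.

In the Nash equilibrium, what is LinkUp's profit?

LinkUp's profit: π = (p_{LinkUp} − 37)(151 − 2p_{LinkUp} + p_{NetOne}).
∂π/∂p_{LinkUp} = 225 − 4p_{LinkUp} + p_{NetOne} = 0 ⇒ p_{LinkUp} = 56.25 + 0.25p_{NetOne}.
By symmetry p_{NetOne} = p_{LinkUp}; substituting into the reaction function, 0.75p_{LinkUp} = 56.25 and p_{LinkUp} = 75.
q_{LinkUp} = 151 − 2·75 + 75 = 76.
Profit = (75 − 37)·76 = 2888.

2888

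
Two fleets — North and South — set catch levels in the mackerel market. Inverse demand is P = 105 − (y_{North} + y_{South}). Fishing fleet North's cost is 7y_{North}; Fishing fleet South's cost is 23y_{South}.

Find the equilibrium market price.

Fishing fleet North's profit: π = y_{North}(105 − (y_{North} + y_{South})) − 7y_{North}.
∂π/∂y_{North} = 98 − 2y_{North} − y_{South} = 0, so y_{North} = 49 − 0.5y_{South}.
By the same steps for South: y_{South} = 41 − 0.5y_{North}.
Plugging y_{South} into North's best response: y_{North} = 49 − 0.5(41 − 0.5y_{North}) ⇒ 0.75y_{North} = 28.5, so y_{North} = 38.
Then y_{South} = 41 − 0.5·38 = 22.
Equilibrium price: P = 105 − 60 = 45.

45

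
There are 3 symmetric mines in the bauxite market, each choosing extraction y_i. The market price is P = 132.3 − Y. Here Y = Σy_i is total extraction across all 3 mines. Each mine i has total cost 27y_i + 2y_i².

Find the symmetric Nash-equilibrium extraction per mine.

A representative mine's profit is π_i = y_i(132.3 − Y) − 27y_i − 2y_i², with Y = y_i + Σ_{j≠i} y_j.
First-order condition: 105.3 − 6y_i − Σ_{j≠i} y_j = 0.
Imposing symmetry (y_j = y for all j) turns Σ_{j≠i} y_j into 2y, so 105.3 = 8y and y = 13.1625.

13.1625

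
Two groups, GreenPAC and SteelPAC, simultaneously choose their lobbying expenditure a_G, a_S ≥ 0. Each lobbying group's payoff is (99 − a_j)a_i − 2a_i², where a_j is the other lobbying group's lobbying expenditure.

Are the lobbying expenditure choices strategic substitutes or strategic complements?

strategic substitutes

GreenPAC's payoff is (99 − a_S)a_G − 2a_G².
∂π/∂a_G = 99 − a_S − 4a_G = 0, so a_G = 24.75 − 0.25a_S.
The best-response slope da_G/da_S = −0.25 < 0: the reaction function is downward-sloping, so the choices are strategic substitutes.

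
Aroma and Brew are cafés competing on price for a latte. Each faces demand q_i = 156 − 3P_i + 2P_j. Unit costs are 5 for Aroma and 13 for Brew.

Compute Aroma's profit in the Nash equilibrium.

4621.6875

Aroma's profit: π = (P_{Aroma} − 5)(156 − 3P_{Aroma} + 2P_{Brew}).
∂π/∂P_{Aroma} = 171 − 6P_{Aroma} + 2P_{Brew} = 0 ⇒ P_{Aroma} = 28.5 + (1/3)P_{Brew}.
Similarly P_{Brew} = 32.5 + (1/3)P_{Aroma}.
Substituting the second reaction function into the first: P_{Aroma} = 28.5 + (1/3)(32.5 + (1/3)P_{Aroma}), which gives (8/9)P_{Aroma} = 118/3 ⇒ P_{Aroma} = 44.25.
Then P_{Brew} = 32.5 + (1/3)·44.25 = 47.25.
q_{Aroma} = 156 − 3·44.25 + 2·47.25 = 117.75.
Profit = (44.25 − 5)·117.75 = 4621.6875.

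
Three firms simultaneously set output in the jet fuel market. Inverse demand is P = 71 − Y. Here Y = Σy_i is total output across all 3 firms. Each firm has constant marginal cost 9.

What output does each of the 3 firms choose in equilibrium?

15.5

A representative firm's profit is π_i = y_i(71 − Y) − 9y_i, with Y = y_i + Σ_{j≠i} y_j.
First-order condition: 62 − 2y_i − Σ_{j≠i} y_j = 0.
With identical firms, set every y_j = y: then 62 − 2y − 2y = 0, i.e. y = 62/4 = 15.5.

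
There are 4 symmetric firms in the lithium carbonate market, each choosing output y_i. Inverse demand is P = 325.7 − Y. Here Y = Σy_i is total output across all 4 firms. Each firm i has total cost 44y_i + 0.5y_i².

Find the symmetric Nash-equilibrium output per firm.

A representative firm's profit is π_i = y_i(325.7 − Y) − 44y_i − 0.5y_i², with Y = y_i + Σ_{j≠i} y_j.
First-order condition: 281.7 − 3y_i − Σ_{j≠i} y_j = 0.
In a symmetric equilibrium every firm chooses the same y, so Σ_{j≠i} y_j = 3y. The condition becomes 281.7 − 6y = 0, giving y = 281.7/6 = 46.95.

46.95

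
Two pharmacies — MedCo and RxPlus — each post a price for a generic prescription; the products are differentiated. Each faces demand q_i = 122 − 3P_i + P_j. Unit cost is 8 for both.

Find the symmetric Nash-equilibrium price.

MedCo's profit: π = (P_{MedCo} − 8)(122 − 3P_{MedCo} + P_{RxPlus}).
∂π/∂P_{MedCo} = 146 − 6P_{MedCo} + P_{RxPlus} = 0 ⇒ P_{MedCo} = 73/3 + (1/6)P_{RxPlus}.
The game is symmetric, so in equilibrium P_{RxPlus} = P_{MedCo}: the reaction function gives (5/6)P_{MedCo} = 73/3, hence P_{MedCo} = 29.2.

29.2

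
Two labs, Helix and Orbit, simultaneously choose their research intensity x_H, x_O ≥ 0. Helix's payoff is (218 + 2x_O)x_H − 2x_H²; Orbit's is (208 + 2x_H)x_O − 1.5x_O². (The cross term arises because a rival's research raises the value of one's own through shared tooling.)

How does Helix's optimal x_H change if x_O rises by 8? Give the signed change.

4

Expanding Helix's payoff: 218x_H + 2x_Ox_H − 2x_H².
∂π/∂x_H = 218 + 2x_O − 4x_H = 0, so x_H = 54.5 + 0.5x_O.
The reaction-function slope is 0.5, so an 8-unit rise in x_O moves x_H by 0.5 × 8 = 4. Helix's best response rises — the actions are strategic complements.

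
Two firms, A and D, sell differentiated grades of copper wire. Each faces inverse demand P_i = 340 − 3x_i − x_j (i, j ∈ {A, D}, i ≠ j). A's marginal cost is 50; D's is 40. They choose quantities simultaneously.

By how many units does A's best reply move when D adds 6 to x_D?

-1

Firm A's profit: π = x_A(340 − 3x_A − x_D) − 50x_A.
∂π/∂x_A = 290 − 6x_A − x_D = 0 ⇒ x_A = 145/3 − (1/6)x_D.
The reaction-function slope is −1/6, so a 6-unit rise in x_D moves x_A by −1/6 × 6 = −1. A's best response falls — the actions are strategic substitutes.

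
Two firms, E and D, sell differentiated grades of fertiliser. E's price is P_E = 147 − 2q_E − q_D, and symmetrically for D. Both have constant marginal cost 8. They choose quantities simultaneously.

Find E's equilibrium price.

63.6

Firm E's profit: π = q_E(147 − 2q_E − q_D) − 8q_E.
∂π/∂q_E = 139 − 4q_E − q_D = 0 ⇒ q_E = 34.75 − 0.25q_D.
Setting q_E = q_D in the reaction function: q_E = 34.75 − 0.25q_E, so q_E = 34.75 / 1.25 = 27.8.
P_E = 147 − 2·27.8 − 27.8 = 63.6.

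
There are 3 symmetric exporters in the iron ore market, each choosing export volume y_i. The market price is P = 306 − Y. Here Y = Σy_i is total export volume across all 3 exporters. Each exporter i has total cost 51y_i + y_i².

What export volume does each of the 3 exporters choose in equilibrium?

42.5

A representative exporter's profit is π_i = y_i(306 − Y) − 51y_i − y_i², with Y = y_i + Σ_{j≠i} y_j.
First-order condition: 255 − 4y_i − Σ_{j≠i} y_j = 0.
Imposing symmetry (y_j = y for all j) turns Σ_{j≠i} y_j into 2y, so 255 = 6y and y = 42.5.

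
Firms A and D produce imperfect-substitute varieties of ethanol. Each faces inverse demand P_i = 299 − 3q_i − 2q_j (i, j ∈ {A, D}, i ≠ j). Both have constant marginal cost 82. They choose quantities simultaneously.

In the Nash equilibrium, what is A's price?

163.375

Firm A's profit: π = q_A(299 − 3q_A − 2q_D) − 82q_A.
∂π/∂q_A = 217 − 6q_A − 2q_D = 0 ⇒ q_A = 217/6 − (1/3)q_D.
The game is symmetric, so in equilibrium q_D = q_A: the reaction function gives (4/3)q_A = 217/6, hence q_A = 27.125.
P_A = 299 − 3·27.125 − 2·27.125 = 163.375.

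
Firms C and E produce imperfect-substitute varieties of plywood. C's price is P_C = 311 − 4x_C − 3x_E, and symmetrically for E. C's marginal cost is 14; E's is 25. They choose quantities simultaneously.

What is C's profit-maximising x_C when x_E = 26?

27.375

Firm C's profit: π = x_C(311 − 4x_C − 3x_E) − 14x_C.
∂π/∂x_C = 297 − 8x_C − 3x_E = 0 ⇒ x_C = 37.125 − 0.375x_E.
At x_E = 26: x_C = 37.125 − 0.375·26 = 27.375.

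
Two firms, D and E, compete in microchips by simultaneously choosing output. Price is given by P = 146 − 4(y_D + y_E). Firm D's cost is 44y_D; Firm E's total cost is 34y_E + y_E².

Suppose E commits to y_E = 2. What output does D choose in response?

11.75

Firm D's profit: π = y_D(146 − 4(y_D + y_E)) − 44y_D.
∂π/∂y_D = 102 − 8y_D − 4y_E = 0, so y_D = 12.75 − 0.5y_E.
At y_E = 2: y_D = 12.75 − 0.5·2 = 11.75.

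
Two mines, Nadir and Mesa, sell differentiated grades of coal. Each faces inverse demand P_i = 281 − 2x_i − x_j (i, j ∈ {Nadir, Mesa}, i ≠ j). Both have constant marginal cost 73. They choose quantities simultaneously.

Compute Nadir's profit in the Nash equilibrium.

Mine Nadir's profit: π = x_{Nadir}(281 − 2x_{Nadir} − x_{Mesa}) − 73x_{Nadir}.
∂π/∂x_{Nadir} = 208 − 4x_{Nadir} − x_{Mesa} = 0 ⇒ x_{Nadir} = 52 − 0.25x_{Mesa}.
The game is symmetric, so in equilibrium x_{Mesa} = x_{Nadir}: the reaction function gives 1.25x_{Nadir} = 52, hence x_{Nadir} = 41.6.
P_{Nadir} = 281 − 2·41.6 − 41.6 = 156.2.
Profit = (156.2 − 73)·41.6 = 3461.12.

3461.12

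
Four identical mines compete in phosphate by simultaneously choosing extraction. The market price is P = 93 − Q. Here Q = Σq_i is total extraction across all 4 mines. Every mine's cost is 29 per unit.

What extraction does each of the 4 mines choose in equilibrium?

A representative mine's profit is π_i = q_i(93 − Q) − 29q_i, with Q = q_i + Σ_{j≠i} q_j.
First-order condition: 64 − 2q_i − Σ_{j≠i} q_j = 0.
With identical mines, set every q_j = q: then 64 − 2q − 3q = 0, i.e. q = 64/5 = 12.8.

12.8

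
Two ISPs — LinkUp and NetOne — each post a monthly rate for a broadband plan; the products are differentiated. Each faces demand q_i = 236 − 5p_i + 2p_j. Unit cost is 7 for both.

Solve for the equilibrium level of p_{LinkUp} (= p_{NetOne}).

33.875

LinkUp's profit: π = (p_{LinkUp} − 7)(236 − 5p_{LinkUp} + 2p_{NetOne}).
∂π/∂p_{LinkUp} = 271 − 10p_{LinkUp} + 2p_{NetOne} = 0 ⇒ p_{LinkUp} = 27.1 + 0.2p_{NetOne}.
Setting p_{LinkUp} = p_{NetOne} in the reaction function: p_{LinkUp} = 27.1 + 0.2p_{LinkUp}, so p_{LinkUp} = 27.1 / 0.8 = 33.875.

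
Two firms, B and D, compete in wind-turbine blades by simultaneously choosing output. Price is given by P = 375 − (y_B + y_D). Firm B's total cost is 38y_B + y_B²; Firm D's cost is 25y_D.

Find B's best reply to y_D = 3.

Firm B's profit: π = y_B(375 − (y_B + y_D)) − 38y_B − y_B².
∂π/∂y_B = 337 − 4y_B − y_D = 0, so y_B = 84.25 − 0.25y_D.
At y_D = 3: y_B = 84.25 − 0.25·3 = 83.5.

83.5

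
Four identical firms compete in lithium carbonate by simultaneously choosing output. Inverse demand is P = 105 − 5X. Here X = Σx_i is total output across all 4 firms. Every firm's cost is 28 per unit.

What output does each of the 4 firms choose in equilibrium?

A representative firm's profit is π_i = x_i(105 − 5X) − 28x_i, with X = x_i + Σ_{j≠i} x_j.
First-order condition: 77 − 10x_i − 5Σ_{j≠i} x_j = 0.
With identical firms, set every x_j = x: then 77 − 10x − 15x = 0, i.e. x = 77/25 = 3.08.

3.08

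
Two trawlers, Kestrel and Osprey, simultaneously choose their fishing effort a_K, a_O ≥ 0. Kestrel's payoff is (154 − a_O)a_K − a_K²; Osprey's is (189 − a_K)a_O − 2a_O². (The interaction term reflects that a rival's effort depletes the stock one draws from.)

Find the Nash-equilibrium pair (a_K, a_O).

61, 32

Expanding Kestrel's payoff: 154a_K − a_Oa_K − a_K².
∂π/∂a_K = 154 − a_O − 2a_K = 0, so a_K = 77 − 0.5a_O.
Likewise for Osprey: a_O = 47.25 − 0.25a_K.
Solving the two reaction functions simultaneously: (1 − (−0.5)(−0.25))a_K = 77 − 0.5·47.25, so 0.875a_K = 53.375 and a_K = 61.
Then a_O = 47.25 − 0.25·61 = 32.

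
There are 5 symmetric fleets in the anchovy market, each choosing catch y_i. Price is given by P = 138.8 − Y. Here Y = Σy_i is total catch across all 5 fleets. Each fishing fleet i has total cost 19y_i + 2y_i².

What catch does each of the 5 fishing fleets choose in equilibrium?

11.98

A representative fishing fleet's profit is π_i = y_i(138.8 − Y) − 19y_i − 2y_i², with Y = y_i + Σ_{j≠i} y_j.
First-order condition: 119.8 − 6y_i − Σ_{j≠i} y_j = 0.
With identical fishing fleets, set every y_j = y: then 119.8 − 6y − 4y = 0, i.e. y = 119.8/10 = 11.98.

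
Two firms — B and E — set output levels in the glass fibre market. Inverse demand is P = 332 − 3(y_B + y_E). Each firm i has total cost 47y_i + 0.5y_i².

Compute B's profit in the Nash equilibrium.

2842.875

Firm B's profit: π = y_B(332 − 3(y_B + y_E)) − 47y_B − 0.5y_B².
∂π/∂y_B = 285 − 7y_B − 3y_E = 0, so y_B = 285/7 − (3/7)y_E.
By symmetry y_E = y_B; substituting into the reaction function, (10/7)y_B = 285/7 and y_B = 28.5.
Price P = 332 − 3·57 = 161.
B's profit: (161 − 47)·28.5 − 0.5(28.5)² = 2842.875.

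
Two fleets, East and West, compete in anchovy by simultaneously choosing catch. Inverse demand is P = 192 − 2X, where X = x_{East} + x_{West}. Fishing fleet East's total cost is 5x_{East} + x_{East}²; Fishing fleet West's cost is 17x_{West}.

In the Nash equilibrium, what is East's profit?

1188.03

Fishing fleet East's profit: π = x_{East}(192 − 2(x_{East} + x_{West})) − 5x_{East} − x_{East}².
∂π/∂x_{East} = 187 − 6x_{East} − 2x_{West} = 0, so x_{East} = 187/6 − (1/3)x_{West}.
For West: ∂π/∂x_{West} = 175 − 4x_{West} − 2x_{East} = 0 ⇒ x_{West} = 43.75 − 0.5x_{East}.
Substituting the second reaction function into the first: x_{East} = 187/6 − (1/3)(43.75 − 0.5x_{East}), which gives (5/6)x_{East} = 199/12 ⇒ x_{East} = 19.9.
Then x_{West} = 43.75 − 0.5·19.9 = 33.8.
Price P = 192 − 2·53.7 = 84.6.
East's profit: (84.6 − 5)·19.9 − (19.9)² = 1188.03.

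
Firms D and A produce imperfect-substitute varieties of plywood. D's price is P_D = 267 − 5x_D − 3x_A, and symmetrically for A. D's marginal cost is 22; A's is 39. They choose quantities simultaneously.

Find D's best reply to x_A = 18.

19.1

Firm D's profit: π = x_D(267 − 5x_D − 3x_A) − 22x_D.
∂π/∂x_D = 245 − 10x_D − 3x_A = 0 ⇒ x_D = 24.5 − 0.3x_A.
At x_A = 18: x_D = 24.5 − 0.3·18 = 19.1.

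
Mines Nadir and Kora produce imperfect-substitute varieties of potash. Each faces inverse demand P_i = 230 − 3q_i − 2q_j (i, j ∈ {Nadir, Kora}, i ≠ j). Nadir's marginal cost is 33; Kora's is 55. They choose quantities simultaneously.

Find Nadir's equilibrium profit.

2028

Mine Nadir's profit: π = q_{Nadir}(230 − 3q_{Nadir} − 2q_{Kora}) − 33q_{Nadir}.
∂π/∂q_{Nadir} = 197 − 6q_{Nadir} − 2q_{Kora} = 0 ⇒ q_{Nadir} = 197/6 − (1/3)q_{Kora}.
Similarly q_{Kora} = 175/6 − (1/3)q_{Nadir}.
Plugging q_{Kora} into Nadir's best response: q_{Nadir} = 197/6 − (1/3)(175/6 − (1/3)q_{Nadir}) ⇒ (8/9)q_{Nadir} = 208/9, so q_{Nadir} = 26.
Then q_{Kora} = 175/6 − (1/3)·26 = 20.5.
P_{Nadir} = 230 − 3·26 − 2·20.5 = 111.
Profit = (111 − 33)·26 = 2028.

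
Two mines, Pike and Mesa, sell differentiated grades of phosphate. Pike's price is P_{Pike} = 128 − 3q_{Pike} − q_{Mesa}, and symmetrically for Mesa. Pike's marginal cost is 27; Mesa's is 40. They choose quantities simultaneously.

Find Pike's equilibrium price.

Mine Pike's profit: π = q_{Pike}(128 − 3q_{Pike} − q_{Mesa}) − 27q_{Pike}.
∂π/∂q_{Pike} = 101 − 6q_{Pike} − q_{Mesa} = 0 ⇒ q_{Pike} = 101/6 − (1/6)q_{Mesa}.
Similarly q_{Mesa} = 44/3 − (1/6)q_{Pike}.
Solving the two reaction functions simultaneously: (1 − (−1/6)(−1/6))q_{Pike} = 101/6 − (1/6)·(44/3), so (35/36)q_{Pike} = 259/18 and q_{Pike} = 14.8.
Then q_{Mesa} = 44/3 − (1/6)·14.8 = 12.2.
P_{Pike} = 128 − 3·14.8 − 12.2 = 71.4.

71.4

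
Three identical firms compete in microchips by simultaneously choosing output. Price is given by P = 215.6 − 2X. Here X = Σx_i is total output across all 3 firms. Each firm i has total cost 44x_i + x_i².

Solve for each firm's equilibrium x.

A representative firm's profit is π_i = x_i(215.6 − 2X) − 44x_i − x_i², with X = x_i + Σ_{j≠i} x_j.
First-order condition: 171.6 − 6x_i − 2Σ_{j≠i} x_j = 0.
Imposing symmetry (x_j = x for all j) turns Σ_{j≠i} x_j into 2x, so 171.6 = 10x and x = 17.16.

17.16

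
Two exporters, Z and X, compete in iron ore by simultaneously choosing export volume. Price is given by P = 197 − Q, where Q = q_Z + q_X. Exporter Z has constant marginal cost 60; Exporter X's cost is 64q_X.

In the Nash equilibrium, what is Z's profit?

2209

Exporter Z's profit: π = q_Z(197 − (q_Z + q_X)) − 60q_Z.
∂π/∂q_Z = 137 − 2q_Z − q_X = 0, so q_Z = 68.5 − 0.5q_X.
By the same steps for X: q_X = 66.5 − 0.5q_Z.
Plugging q_X into Z's best response: q_Z = 68.5 − 0.5(66.5 − 0.5q_Z) ⇒ 0.75q_Z = 35.25, so q_Z = 47.
Then q_X = 66.5 − 0.5·47 = 43.
Price P = 197 − 90 = 107.
Z's profit: (107 − 60)·47 = 2209.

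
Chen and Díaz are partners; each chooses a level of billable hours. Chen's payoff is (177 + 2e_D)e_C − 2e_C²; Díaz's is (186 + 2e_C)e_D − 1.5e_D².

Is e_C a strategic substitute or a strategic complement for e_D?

strategic complements

Expanding Chen's payoff: 177e_C + 2e_De_C − 2e_C².
∂π/∂e_C = 177 + 2e_D − 4e_C = 0, so e_C = 44.25 + 0.5e_D.
The best-response slope de_C/de_D = 0.5 > 0: the reaction function is upward-sloping, so the choices are strategic complements.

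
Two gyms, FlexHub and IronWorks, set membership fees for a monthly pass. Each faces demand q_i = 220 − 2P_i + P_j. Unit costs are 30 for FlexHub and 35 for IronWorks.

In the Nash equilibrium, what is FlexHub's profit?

8192

FlexHub's profit: π = (P_{FlexHub} − 30)(220 − 2P_{FlexHub} + P_{IronWorks}).
∂π/∂P_{FlexHub} = 280 − 4P_{FlexHub} + P_{IronWorks} = 0 ⇒ P_{FlexHub} = 70 + 0.25P_{IronWorks}.
Similarly P_{IronWorks} = 72.5 + 0.25P_{FlexHub}.
Substituting the second reaction function into the first: P_{FlexHub} = 70 + 0.25(72.5 + 0.25P_{FlexHub}), which gives 0.9375P_{FlexHub} = 88.125 ⇒ P_{FlexHub} = 94.
Then P_{IronWorks} = 72.5 + 0.25·94 = 96.
q_{FlexHub} = 220 − 2·94 + 96 = 128.
Profit = (94 − 30)·128 = 8192.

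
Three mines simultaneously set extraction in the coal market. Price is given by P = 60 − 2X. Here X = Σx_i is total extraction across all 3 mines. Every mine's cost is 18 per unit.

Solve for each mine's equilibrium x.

A representative mine's profit is π_i = x_i(60 − 2X) − 18x_i, with X = x_i + Σ_{j≠i} x_j.
First-order condition: 42 − 4x_i − 2Σ_{j≠i} x_j = 0.
With identical mines, set every x_j = x: then 42 − 4x − 4x = 0, i.e. x = 42/8 = 5.25.

5.25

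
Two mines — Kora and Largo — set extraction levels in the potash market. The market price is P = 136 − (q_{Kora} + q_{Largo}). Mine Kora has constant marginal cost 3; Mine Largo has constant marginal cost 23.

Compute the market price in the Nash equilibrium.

Mine Kora's profit: π = q_{Kora}(136 − (q_{Kora} + q_{Largo})) − 3q_{Kora}.
∂π/∂q_{Kora} = 133 − 2q_{Kora} − q_{Largo} = 0, so q_{Kora} = 66.5 − 0.5q_{Largo}.
By the same steps for Largo: q_{Largo} = 56.5 − 0.5q_{Kora}.
Solving the two reaction functions simultaneously: (1 − (−0.5)(−0.5))q_{Kora} = 66.5 − 0.5·56.5, so 0.75q_{Kora} = 38.25 and q_{Kora} = 51.
Then q_{Largo} = 56.5 − 0.5·51 = 31.
Equilibrium price: P = 136 − 82 = 54.

54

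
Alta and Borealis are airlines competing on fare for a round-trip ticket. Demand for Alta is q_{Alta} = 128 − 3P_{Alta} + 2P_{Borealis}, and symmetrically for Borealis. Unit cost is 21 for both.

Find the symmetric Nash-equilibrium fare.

47.75

Alta's profit: π = (P_{Alta} − 21)(128 − 3P_{Alta} + 2P_{Borealis}).
∂π/∂P_{Alta} = 191 − 6P_{Alta} + 2P_{Borealis} = 0 ⇒ P_{Alta} = 191/6 + (1/3)P_{Borealis}.
The game is symmetric, so in equilibrium P_{Borealis} = P_{Alta}: the reaction function gives (2/3)P_{Alta} = 191/6, hence P_{Alta} = 47.75.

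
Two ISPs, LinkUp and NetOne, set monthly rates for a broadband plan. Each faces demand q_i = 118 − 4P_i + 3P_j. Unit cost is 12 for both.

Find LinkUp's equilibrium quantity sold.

LinkUp's profit: π = (P_{LinkUp} − 12)(118 − 4P_{LinkUp} + 3P_{NetOne}).
∂π/∂P_{LinkUp} = 166 − 8P_{LinkUp} + 3P_{NetOne} = 0 ⇒ P_{LinkUp} = 20.75 + 0.375P_{NetOne}.
The game is symmetric, so in equilibrium P_{NetOne} = P_{LinkUp}: the reaction function gives 0.625P_{LinkUp} = 20.75, hence P_{LinkUp} = 33.2.
q_{LinkUp} = 118 − 4·33.2 + 3·33.2 = 84.8.

84.8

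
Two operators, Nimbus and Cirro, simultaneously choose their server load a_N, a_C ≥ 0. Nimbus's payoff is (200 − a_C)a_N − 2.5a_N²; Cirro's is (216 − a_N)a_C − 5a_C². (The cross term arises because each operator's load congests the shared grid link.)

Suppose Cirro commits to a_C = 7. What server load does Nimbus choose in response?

Expanding Nimbus's payoff: 200a_N − a_Ca_N − 2.5a_N².
∂π/∂a_N = 200 − a_C − 5a_N = 0, so a_N = 40 − 0.2a_C.
At a_C = 7: a_N = 40 − 0.2·7 = 38.6.

38.6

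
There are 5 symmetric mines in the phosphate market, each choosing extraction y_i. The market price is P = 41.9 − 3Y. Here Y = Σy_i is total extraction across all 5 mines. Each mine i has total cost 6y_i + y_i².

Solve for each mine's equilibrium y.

1.795

A representative mine's profit is π_i = y_i(41.9 − 3Y) − 6y_i − y_i², with Y = y_i + Σ_{j≠i} y_j.
First-order condition: 35.9 − 8y_i − 3Σ_{j≠i} y_j = 0.
Imposing symmetry (y_j = y for all j) turns Σ_{j≠i} y_j into 4y, so 35.9 = 20y and y = 1.795.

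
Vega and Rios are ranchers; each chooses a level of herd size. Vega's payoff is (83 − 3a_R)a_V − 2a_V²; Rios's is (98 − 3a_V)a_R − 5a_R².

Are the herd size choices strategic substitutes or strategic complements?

Expanding Vega's payoff: 83a_V − 3a_Ra_V − 2a_V².
∂π/∂a_V = 83 − 3a_R − 4a_V = 0, so a_V = 20.75 − 0.75a_R.
The best-response slope da_V/da_R = −0.75 < 0: the reaction function is downward-sloping, so the choices are strategic substitutes.

strategic substitutes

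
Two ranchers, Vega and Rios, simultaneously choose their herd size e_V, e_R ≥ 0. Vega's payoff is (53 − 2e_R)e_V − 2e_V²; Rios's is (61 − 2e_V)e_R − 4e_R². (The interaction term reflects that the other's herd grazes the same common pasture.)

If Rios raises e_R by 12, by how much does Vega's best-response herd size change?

Expanding Vega's payoff: 53e_V − 2e_Re_V − 2e_V².
∂π/∂e_V = 53 − 2e_R − 4e_V = 0, so e_V = 13.25 − 0.5e_R.
The reaction-function slope is −0.5, so a 12-unit rise in e_R moves e_V by −0.5 × 12 = −6. Vega's best response falls — the actions are strategic substitutes.

-6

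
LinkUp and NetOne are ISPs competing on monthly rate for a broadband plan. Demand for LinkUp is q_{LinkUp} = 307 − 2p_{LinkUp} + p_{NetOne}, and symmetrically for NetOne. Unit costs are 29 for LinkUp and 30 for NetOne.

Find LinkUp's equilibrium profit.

17223.68

LinkUp's profit: π = (p_{LinkUp} − 29)(307 − 2p_{LinkUp} + p_{NetOne}).
∂π/∂p_{LinkUp} = 365 − 4p_{LinkUp} + p_{NetOne} = 0 ⇒ p_{LinkUp} = 91.25 + 0.25p_{NetOne}.
Similarly p_{NetOne} = 91.75 + 0.25p_{LinkUp}.
Solving the two reaction functions simultaneously: (1 − (0.25)(0.25))p_{LinkUp} = 91.25 + 0.25·91.75, so 0.9375p_{LinkUp} = 114.1875 and p_{LinkUp} = 121.8.
Then p_{NetOne} = 91.75 + 0.25·121.8 = 122.2.
q_{LinkUp} = 307 − 2·121.8 + 122.2 = 185.6.
Profit = (121.8 − 29)·185.6 = 17223.68.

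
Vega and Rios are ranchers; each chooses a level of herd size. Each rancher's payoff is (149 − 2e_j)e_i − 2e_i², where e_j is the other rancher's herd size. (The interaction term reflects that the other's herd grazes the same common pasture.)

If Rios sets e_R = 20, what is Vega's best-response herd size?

27.25

Vega's payoff is (149 − 2e_R)e_V − 2e_V².
∂π/∂e_V = 149 − 2e_R − 4e_V = 0, so e_V = 37.25 − 0.5e_R.
At e_R = 20: e_V = 37.25 − 0.5·20 = 27.25.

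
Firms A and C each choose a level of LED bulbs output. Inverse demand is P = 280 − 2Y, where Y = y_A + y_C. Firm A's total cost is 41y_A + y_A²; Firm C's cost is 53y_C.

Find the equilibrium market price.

Firm A's profit: π = y_A(280 − 2(y_A + y_C)) − 41y_A − y_A².
∂π/∂y_A = 239 − 6y_A − 2y_C = 0, so y_A = 239/6 − (1/3)y_C.
For C: ∂π/∂y_C = 227 − 4y_C − 2y_A = 0 ⇒ y_C = 56.75 − 0.5y_A.
Solving the two reaction functions simultaneously: (1 − (−1/3)(−0.5))y_A = 239/6 − (1/3)·56.75, so (5/6)y_A = 251/12 and y_A = 25.1.
Then y_C = 56.75 − 0.5·25.1 = 44.2.
Equilibrium price: P = 280 − 2·69.3 = 141.4.

141.4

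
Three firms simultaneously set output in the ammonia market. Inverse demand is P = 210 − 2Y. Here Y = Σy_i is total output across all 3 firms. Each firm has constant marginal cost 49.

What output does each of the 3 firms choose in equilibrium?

A representative firm's profit is π_i = y_i(210 − 2Y) − 49y_i, with Y = y_i + Σ_{j≠i} y_j.
First-order condition: 161 − 4y_i − 2Σ_{j≠i} y_j = 0.
In a symmetric equilibrium every firm chooses the same y, so Σ_{j≠i} y_j = 2y. The condition becomes 161 − 8y = 0, giving y = 161/8 = 20.125.

20.125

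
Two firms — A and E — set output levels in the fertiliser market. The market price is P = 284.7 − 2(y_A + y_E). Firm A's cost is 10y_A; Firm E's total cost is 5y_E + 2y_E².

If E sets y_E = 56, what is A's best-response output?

40.675

Firm A's profit: π = y_A(284.7 − 2(y_A + y_E)) − 10y_A.
∂π/∂y_A = 274.7 − 4y_A − 2y_E = 0, so y_A = 68.675 − 0.5y_E.
At y_E = 56: y_A = 68.675 − 0.5·56 = 40.675.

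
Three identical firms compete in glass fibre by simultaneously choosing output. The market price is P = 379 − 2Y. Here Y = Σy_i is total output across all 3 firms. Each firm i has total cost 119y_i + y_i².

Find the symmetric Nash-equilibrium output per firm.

A representative firm's profit is π_i = y_i(379 − 2Y) − 119y_i − y_i², with Y = y_i + Σ_{j≠i} y_j.
First-order condition: 260 − 6y_i − 2Σ_{j≠i} y_j = 0.
In a symmetric equilibrium every firm chooses the same y, so Σ_{j≠i} y_j = 2y. The condition becomes 260 − 10y = 0, giving y = 260/10 = 26.

26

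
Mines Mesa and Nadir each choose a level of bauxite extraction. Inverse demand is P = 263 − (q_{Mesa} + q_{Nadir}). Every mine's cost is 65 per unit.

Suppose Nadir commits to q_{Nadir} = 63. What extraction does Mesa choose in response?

Mine Mesa's profit: π = q_{Mesa}(263 − (q_{Mesa} + q_{Nadir})) − 65q_{Mesa}.
∂π/∂q_{Mesa} = 198 − 2q_{Mesa} − q_{Nadir} = 0, so q_{Mesa} = 99 − 0.5q_{Nadir}.
At q_{Nadir} = 63: q_{Mesa} = 99 − 0.5·63 = 67.5.

67.5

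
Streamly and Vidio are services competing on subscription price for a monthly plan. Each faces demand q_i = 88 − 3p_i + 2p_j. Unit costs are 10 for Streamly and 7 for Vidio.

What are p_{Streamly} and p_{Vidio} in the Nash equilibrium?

Streamly's profit: π = (p_{Streamly} − 10)(88 − 3p_{Streamly} + 2p_{Vidio}).
∂π/∂p_{Streamly} = 118 − 6p_{Streamly} + 2p_{Vidio} = 0 ⇒ p_{Streamly} = 59/3 + (1/3)p_{Vidio}.
Similarly p_{Vidio} = 109/6 + (1/3)p_{Streamly}.
Plugging p_{Vidio} into Streamly's best response: p_{Streamly} = 59/3 + (1/3)(109/6 + (1/3)p_{Streamly}) ⇒ (8/9)p_{Streamly} = 463/18, so p_{Streamly} = 28.9375.
Then p_{Vidio} = 109/6 + (1/3)·28.9375 = 27.8125.

28.9375, 27.8125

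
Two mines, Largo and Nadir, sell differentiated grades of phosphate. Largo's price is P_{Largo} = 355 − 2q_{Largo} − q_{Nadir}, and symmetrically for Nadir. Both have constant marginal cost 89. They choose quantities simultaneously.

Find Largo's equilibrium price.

Mine Largo's profit: π = q_{Largo}(355 − 2q_{Largo} − q_{Nadir}) − 89q_{Largo}.
∂π/∂q_{Largo} = 266 − 4q_{Largo} − q_{Nadir} = 0 ⇒ q_{Largo} = 66.5 − 0.25q_{Nadir}.
Setting q_{Largo} = q_{Nadir} in the reaction function: q_{Largo} = 66.5 − 0.25q_{Largo}, so q_{Largo} = 66.5 / 1.25 = 53.2.
P_{Largo} = 355 − 2·53.2 − 53.2 = 195.4.

195.4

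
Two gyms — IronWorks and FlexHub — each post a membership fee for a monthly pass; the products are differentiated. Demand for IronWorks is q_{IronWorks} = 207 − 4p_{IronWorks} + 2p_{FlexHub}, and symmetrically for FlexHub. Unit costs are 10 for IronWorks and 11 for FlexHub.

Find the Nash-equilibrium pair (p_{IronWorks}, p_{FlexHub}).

IronWorks's profit: π = (p_{IronWorks} − 10)(207 − 4p_{IronWorks} + 2p_{FlexHub}).
∂π/∂p_{IronWorks} = 247 − 8p_{IronWorks} + 2p_{FlexHub} = 0 ⇒ p_{IronWorks} = 30.875 + 0.25p_{FlexHub}.
Similarly p_{FlexHub} = 31.375 + 0.25p_{IronWorks}.
Solving the two reaction functions simultaneously: (1 − (0.25)(0.25))p_{IronWorks} = 30.875 + 0.25·31.375, so 0.9375p_{IronWorks} = 1239/32 and p_{IronWorks} = 41.3.
Then p_{FlexHub} = 31.375 + 0.25·41.3 = 41.7.

41.3, 41.7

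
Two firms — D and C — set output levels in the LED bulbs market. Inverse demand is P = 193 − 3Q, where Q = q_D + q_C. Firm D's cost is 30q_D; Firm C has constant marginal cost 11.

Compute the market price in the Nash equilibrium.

78

Firm D's profit: π = q_D(193 − 3(q_D + q_C)) − 30q_D.
∂π/∂q_D = 163 − 6q_D − 3q_C = 0, so q_D = 163/6 − 0.5q_C.
By the same steps for C: q_C = 91/3 − 0.5q_D.
Plugging q_C into D's best response: q_D = 163/6 − 0.5(91/3 − 0.5q_D) ⇒ 0.75q_D = 12, so q_D = 16.
Then q_C = 91/3 − 0.5·16 = 67/3.
Equilibrium price: P = 193 − 3·(115/3) = 78.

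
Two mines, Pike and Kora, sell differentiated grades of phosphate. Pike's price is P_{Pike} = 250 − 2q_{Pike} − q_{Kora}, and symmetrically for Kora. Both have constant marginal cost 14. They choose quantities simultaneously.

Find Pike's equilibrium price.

108.4

Mine Pike's profit: π = q_{Pike}(250 − 2q_{Pike} − q_{Kora}) − 14q_{Pike}.
∂π/∂q_{Pike} = 236 − 4q_{Pike} − q_{Kora} = 0 ⇒ q_{Pike} = 59 − 0.25q_{Kora}.
By symmetry q_{Kora} = q_{Pike}; substituting into the reaction function, 1.25q_{Pike} = 59 and q_{Pike} = 47.2.
P_{Pike} = 250 − 2·47.2 − 47.2 = 108.4.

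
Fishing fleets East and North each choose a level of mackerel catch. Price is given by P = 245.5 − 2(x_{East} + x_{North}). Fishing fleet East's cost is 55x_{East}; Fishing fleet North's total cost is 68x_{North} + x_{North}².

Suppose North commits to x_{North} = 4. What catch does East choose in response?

45.625

Fishing fleet East's profit: π = x_{East}(245.5 − 2(x_{East} + x_{North})) − 55x_{East}.
∂π/∂x_{East} = 190.5 − 4x_{East} − 2x_{North} = 0, so x_{East} = 47.625 − 0.5x_{North}.
At x_{North} = 4: x_{East} = 47.625 − 0.5·4 = 45.625.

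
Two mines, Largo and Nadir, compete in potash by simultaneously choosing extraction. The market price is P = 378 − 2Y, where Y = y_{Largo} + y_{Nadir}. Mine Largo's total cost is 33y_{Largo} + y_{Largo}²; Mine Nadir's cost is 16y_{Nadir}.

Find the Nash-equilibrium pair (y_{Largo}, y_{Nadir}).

Mine Largo's profit: π = y_{Largo}(378 − 2(y_{Largo} + y_{Nadir})) − 33y_{Largo} − y_{Largo}².
∂π/∂y_{Largo} = 345 − 6y_{Largo} − 2y_{Nadir} = 0, so y_{Largo} = 57.5 − (1/3)y_{Nadir}.
For Nadir: ∂π/∂y_{Nadir} = 362 − 4y_{Nadir} − 2y_{Largo} = 0 ⇒ y_{Nadir} = 90.5 − 0.5y_{Largo}.
Solving the two reaction functions simultaneously: (1 − (−1/3)(−0.5))y_{Largo} = 57.5 − (1/3)·90.5, so (5/6)y_{Largo} = 82/3 and y_{Largo} = 32.8.
Then y_{Nadir} = 90.5 − 0.5·32.8 = 74.1.

32.8, 74.1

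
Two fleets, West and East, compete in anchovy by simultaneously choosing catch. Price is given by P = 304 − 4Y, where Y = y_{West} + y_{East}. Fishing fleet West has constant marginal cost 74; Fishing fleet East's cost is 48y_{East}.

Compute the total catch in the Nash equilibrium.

40.5

Fishing fleet West's profit: π = y_{West}(304 − 4(y_{West} + y_{East})) − 74y_{West}.
∂π/∂y_{West} = 230 − 8y_{West} − 4y_{East} = 0, so y_{West} = 28.75 − 0.5y_{East}.
By the same steps for East: y_{East} = 32 − 0.5y_{West}.
Substituting the second reaction function into the first: y_{West} = 28.75 − 0.5(32 − 0.5y_{West}), which gives 0.75y_{West} = 12.75 ⇒ y_{West} = 17.
Then y_{East} = 32 − 0.5·17 = 23.5.
Total catch: 17 + 23.5 = 40.5.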